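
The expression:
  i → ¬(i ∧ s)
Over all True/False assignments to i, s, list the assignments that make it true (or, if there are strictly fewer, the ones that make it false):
is false only for:
  i=True, s=True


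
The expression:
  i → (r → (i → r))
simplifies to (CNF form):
True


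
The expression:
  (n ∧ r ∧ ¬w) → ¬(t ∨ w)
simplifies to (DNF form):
w ∨ ¬n ∨ ¬r ∨ ¬t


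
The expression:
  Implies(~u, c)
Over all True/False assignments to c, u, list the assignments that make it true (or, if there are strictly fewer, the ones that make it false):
is false only for:
  c=False, u=False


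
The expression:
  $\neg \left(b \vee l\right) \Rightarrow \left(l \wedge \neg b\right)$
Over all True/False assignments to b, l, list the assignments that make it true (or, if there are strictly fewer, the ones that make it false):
is false only for:
  b=False, l=False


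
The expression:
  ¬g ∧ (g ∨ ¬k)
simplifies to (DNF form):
¬g ∧ ¬k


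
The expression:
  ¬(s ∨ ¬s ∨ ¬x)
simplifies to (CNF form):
False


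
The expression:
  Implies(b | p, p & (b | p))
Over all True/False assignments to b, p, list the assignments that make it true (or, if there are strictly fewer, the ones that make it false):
is false only for:
  b=True, p=False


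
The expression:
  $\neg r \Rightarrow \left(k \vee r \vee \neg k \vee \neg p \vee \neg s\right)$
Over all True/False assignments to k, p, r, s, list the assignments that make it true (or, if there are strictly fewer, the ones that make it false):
is always true.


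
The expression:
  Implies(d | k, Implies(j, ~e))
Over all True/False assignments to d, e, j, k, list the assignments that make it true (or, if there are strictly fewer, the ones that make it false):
is false only for:
  d=False, e=True, j=True, k=True;
  d=True, e=True, j=True, k=False;
  d=True, e=True, j=True, k=True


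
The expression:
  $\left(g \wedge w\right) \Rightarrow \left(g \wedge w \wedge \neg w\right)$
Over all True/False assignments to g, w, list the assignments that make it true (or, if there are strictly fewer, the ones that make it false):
is false only for:
  g=True, w=True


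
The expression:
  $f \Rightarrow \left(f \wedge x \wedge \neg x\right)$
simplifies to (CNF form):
$\neg f$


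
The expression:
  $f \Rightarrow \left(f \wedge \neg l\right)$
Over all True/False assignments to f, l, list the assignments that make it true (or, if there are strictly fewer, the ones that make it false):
is false only for:
  f=True, l=True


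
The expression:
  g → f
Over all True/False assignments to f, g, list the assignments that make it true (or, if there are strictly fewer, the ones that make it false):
is false only for:
  f=False, g=True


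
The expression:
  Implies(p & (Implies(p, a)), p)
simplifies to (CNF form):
True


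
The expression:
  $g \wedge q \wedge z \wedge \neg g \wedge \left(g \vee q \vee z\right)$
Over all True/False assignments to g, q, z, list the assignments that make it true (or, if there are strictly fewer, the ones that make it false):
is never true.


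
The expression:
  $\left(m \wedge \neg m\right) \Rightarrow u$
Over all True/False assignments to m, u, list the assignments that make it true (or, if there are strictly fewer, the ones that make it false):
is always true.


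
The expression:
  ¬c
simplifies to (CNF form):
¬c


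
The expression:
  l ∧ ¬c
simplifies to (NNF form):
l ∧ ¬c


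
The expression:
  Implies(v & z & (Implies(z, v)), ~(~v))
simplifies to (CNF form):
True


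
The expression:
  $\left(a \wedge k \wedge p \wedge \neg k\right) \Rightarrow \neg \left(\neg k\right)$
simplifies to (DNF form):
$\text{True}$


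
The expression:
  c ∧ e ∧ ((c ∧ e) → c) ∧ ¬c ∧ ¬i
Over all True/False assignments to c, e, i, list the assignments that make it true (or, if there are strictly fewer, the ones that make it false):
is never true.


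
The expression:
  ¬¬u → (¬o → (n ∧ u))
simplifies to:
n ∨ o ∨ ¬u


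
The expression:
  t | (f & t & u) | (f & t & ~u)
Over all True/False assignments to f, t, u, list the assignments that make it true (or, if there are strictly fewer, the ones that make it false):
is true only for:
  f=False, t=True, u=False;
  f=False, t=True, u=True;
  f=True, t=True, u=False;
  f=True, t=True, u=True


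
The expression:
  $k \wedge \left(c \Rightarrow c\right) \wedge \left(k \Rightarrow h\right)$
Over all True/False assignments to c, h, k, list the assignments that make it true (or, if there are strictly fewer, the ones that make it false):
is true only for:
  c=False, h=True, k=True;
  c=True, h=True, k=True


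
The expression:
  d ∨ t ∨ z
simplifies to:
d ∨ t ∨ z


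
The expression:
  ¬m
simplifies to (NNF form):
¬m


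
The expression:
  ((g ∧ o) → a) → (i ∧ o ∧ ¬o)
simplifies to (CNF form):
g ∧ o ∧ ¬a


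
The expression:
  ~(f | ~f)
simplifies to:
False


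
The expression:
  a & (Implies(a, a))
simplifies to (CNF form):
a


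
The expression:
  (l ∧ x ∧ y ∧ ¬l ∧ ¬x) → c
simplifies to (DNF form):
True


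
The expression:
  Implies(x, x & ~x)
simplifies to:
~x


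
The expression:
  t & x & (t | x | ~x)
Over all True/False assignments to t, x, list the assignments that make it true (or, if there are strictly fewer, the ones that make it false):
is true only for:
  t=True, x=True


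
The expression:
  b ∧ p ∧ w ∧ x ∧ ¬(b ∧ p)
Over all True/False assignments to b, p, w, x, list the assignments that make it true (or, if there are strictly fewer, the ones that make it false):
is never true.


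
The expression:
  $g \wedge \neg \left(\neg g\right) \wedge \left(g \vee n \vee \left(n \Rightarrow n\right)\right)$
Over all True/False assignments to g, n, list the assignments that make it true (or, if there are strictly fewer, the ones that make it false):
is true only for:
  g=True, n=False;
  g=True, n=True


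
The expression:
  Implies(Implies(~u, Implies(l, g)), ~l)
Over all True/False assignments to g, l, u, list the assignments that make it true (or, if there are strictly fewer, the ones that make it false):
is false only for:
  g=False, l=True, u=True;
  g=True, l=True, u=False;
  g=True, l=True, u=True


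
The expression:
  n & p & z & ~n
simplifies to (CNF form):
False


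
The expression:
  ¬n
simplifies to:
¬n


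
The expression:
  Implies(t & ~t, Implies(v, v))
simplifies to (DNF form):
True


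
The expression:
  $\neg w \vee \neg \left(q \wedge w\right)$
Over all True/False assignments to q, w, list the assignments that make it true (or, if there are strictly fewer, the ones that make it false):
is false only for:
  q=True, w=True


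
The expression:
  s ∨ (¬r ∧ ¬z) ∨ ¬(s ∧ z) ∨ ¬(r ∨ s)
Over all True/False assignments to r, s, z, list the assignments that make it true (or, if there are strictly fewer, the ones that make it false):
is always true.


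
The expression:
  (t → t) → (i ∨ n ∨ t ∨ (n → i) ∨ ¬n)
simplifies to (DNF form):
True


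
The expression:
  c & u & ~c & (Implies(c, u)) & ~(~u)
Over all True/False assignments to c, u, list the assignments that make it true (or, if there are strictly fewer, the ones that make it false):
is never true.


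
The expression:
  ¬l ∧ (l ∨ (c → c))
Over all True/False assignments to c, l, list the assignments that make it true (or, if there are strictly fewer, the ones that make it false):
is true only for:
  c=False, l=False;
  c=True, l=False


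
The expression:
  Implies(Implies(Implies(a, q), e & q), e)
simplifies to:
e | q | ~a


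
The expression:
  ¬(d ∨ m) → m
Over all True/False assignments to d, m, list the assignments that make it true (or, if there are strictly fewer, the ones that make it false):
is false only for:
  d=False, m=False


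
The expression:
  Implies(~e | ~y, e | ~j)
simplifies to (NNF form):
e | ~j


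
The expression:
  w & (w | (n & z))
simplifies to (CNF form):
w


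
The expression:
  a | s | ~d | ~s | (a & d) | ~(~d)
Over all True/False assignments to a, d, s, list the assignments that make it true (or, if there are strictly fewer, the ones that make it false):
is always true.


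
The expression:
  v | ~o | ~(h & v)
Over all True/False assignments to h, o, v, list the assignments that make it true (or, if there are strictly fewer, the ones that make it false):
is always true.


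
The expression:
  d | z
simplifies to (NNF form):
d | z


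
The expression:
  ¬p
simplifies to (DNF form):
¬p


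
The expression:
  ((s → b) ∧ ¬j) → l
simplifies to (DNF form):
j ∨ l ∨ (s ∧ ¬b)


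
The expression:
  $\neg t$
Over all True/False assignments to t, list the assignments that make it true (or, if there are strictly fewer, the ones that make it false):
is true only for:
  t=False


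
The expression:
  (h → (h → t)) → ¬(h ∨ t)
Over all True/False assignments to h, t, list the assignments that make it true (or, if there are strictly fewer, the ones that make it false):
is true only for:
  h=False, t=False;
  h=True, t=False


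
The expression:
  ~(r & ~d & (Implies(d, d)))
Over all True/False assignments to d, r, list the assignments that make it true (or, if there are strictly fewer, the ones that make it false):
is false only for:
  d=False, r=True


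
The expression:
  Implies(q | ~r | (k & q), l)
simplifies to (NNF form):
l | (r & ~q)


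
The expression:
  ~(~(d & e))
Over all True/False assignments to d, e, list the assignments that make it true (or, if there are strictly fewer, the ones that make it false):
is true only for:
  d=True, e=True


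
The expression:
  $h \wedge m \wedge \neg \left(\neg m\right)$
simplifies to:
$h \wedge m$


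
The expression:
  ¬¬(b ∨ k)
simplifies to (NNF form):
b ∨ k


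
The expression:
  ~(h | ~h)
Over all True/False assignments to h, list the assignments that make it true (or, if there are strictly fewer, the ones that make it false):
is never true.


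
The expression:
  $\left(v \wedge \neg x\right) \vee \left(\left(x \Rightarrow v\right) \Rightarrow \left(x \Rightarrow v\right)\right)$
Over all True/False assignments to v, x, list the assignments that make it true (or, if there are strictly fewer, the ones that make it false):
is always true.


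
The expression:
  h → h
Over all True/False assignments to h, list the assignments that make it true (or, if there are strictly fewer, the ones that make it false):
is always true.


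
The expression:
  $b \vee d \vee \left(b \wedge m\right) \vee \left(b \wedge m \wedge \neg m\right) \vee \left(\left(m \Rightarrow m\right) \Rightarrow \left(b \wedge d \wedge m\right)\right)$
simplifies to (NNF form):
$b \vee d$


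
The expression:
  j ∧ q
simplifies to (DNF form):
j ∧ q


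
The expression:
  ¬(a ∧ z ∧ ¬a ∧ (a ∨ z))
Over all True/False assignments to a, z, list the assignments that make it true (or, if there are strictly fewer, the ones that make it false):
is always true.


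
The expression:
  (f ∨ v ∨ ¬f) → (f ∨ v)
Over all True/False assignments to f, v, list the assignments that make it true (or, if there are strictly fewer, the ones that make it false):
is false only for:
  f=False, v=False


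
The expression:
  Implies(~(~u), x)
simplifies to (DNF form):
x | ~u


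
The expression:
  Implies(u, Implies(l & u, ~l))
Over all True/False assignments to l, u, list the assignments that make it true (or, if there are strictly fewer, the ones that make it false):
is false only for:
  l=True, u=True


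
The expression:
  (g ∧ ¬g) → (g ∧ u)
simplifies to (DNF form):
True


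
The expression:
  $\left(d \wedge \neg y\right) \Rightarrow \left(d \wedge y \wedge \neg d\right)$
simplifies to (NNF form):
$y \vee \neg d$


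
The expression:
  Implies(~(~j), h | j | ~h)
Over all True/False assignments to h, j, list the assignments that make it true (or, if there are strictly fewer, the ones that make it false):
is always true.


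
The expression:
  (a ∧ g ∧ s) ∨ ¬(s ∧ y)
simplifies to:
(a ∧ g) ∨ ¬s ∨ ¬y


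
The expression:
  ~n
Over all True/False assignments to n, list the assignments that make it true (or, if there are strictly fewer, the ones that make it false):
is true only for:
  n=False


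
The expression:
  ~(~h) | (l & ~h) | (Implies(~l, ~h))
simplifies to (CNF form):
True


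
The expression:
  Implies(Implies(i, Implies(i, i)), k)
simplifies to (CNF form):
k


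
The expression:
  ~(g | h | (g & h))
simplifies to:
~g & ~h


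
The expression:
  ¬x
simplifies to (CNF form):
¬x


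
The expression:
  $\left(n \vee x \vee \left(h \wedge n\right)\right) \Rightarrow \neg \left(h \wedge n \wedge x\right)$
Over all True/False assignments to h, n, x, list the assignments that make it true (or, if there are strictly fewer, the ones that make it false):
is false only for:
  h=True, n=True, x=True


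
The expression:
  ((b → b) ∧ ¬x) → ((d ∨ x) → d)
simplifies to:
True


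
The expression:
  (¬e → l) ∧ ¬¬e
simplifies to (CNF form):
e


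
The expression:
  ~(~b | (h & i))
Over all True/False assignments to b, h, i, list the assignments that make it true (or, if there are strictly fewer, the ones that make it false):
is true only for:
  b=True, h=False, i=False;
  b=True, h=False, i=True;
  b=True, h=True, i=False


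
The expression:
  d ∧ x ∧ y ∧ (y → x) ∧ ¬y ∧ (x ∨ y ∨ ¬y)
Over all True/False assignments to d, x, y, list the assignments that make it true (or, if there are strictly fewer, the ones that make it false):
is never true.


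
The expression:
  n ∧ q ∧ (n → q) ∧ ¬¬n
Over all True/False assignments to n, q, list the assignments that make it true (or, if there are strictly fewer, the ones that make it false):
is true only for:
  n=True, q=True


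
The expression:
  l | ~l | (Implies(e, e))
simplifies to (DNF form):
True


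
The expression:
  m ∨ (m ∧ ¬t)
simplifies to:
m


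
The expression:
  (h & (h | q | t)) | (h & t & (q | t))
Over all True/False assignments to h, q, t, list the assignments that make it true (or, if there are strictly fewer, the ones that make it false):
is true only for:
  h=True, q=False, t=False;
  h=True, q=False, t=True;
  h=True, q=True, t=False;
  h=True, q=True, t=True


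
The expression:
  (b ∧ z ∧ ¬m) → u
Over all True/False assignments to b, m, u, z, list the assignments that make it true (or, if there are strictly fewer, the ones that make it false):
is false only for:
  b=True, m=False, u=False, z=True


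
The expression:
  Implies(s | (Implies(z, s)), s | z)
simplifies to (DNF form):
s | z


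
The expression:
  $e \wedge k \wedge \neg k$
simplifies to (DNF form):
$\text{False}$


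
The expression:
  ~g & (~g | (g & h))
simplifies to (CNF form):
~g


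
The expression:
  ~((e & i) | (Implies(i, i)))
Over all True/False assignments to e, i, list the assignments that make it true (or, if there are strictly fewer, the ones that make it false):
is never true.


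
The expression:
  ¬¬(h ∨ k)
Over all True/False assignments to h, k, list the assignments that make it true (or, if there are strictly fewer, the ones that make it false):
is false only for:
  h=False, k=False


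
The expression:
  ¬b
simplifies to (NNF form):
¬b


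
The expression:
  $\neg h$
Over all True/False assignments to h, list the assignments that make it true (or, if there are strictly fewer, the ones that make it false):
is true only for:
  h=False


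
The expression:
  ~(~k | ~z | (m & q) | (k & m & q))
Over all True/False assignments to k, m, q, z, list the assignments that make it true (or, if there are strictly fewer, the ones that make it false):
is true only for:
  k=True, m=False, q=False, z=True;
  k=True, m=False, q=True, z=True;
  k=True, m=True, q=False, z=True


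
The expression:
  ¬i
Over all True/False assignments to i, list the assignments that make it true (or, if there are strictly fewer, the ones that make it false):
is true only for:
  i=False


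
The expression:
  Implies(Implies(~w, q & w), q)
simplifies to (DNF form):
q | ~w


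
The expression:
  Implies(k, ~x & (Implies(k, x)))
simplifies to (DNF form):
~k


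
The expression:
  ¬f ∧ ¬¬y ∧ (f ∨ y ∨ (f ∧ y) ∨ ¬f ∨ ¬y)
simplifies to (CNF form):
y ∧ ¬f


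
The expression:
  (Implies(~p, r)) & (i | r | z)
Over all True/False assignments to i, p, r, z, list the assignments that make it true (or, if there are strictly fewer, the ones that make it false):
is false only for:
  i=False, p=False, r=False, z=False;
  i=False, p=False, r=False, z=True;
  i=False, p=True, r=False, z=False;
  i=True, p=False, r=False, z=False;
  i=True, p=False, r=False, z=True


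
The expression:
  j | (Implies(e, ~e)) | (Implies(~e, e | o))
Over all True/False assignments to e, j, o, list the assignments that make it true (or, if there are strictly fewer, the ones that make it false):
is always true.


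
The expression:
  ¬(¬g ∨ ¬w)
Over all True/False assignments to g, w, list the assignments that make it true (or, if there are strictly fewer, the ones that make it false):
is true only for:
  g=True, w=True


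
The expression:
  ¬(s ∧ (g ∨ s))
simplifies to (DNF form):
¬s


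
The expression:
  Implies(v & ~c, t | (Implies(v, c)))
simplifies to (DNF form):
c | t | ~v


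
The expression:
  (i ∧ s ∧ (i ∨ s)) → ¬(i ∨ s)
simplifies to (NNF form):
¬i ∨ ¬s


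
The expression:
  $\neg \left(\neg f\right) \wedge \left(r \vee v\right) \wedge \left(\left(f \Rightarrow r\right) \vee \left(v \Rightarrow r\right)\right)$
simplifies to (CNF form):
$f \wedge r$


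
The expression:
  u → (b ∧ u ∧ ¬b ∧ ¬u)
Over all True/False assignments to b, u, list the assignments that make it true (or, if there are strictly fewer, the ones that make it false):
is true only for:
  b=False, u=False;
  b=True, u=False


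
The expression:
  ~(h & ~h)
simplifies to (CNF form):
True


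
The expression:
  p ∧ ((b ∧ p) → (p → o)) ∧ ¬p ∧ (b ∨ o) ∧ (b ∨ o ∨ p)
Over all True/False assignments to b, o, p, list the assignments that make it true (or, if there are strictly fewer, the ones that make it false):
is never true.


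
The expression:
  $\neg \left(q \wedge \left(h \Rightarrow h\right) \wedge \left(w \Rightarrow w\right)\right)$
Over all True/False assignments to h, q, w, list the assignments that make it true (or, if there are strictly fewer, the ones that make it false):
is true only for:
  h=False, q=False, w=False;
  h=False, q=False, w=True;
  h=True, q=False, w=False;
  h=True, q=False, w=True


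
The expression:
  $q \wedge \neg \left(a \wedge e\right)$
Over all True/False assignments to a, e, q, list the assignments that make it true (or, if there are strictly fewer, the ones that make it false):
is true only for:
  a=False, e=False, q=True;
  a=False, e=True, q=True;
  a=True, e=False, q=True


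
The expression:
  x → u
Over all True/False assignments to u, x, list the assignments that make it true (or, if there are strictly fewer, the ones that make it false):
is false only for:
  u=False, x=True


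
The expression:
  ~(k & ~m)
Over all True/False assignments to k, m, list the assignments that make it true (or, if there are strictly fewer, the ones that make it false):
is false only for:
  k=True, m=False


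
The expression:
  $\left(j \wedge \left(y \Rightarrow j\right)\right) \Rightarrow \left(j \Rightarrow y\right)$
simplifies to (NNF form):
$y \vee \neg j$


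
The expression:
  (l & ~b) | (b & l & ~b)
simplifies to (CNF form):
l & ~b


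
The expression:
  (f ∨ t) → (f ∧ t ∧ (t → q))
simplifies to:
(¬f ∧ ¬t) ∨ (f ∧ q ∧ t)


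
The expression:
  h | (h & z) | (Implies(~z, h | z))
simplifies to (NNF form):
h | z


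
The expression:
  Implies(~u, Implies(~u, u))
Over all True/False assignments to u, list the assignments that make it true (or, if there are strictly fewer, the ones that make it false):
is true only for:
  u=True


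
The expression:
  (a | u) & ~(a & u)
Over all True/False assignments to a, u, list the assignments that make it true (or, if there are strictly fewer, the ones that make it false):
is true only for:
  a=False, u=True;
  a=True, u=False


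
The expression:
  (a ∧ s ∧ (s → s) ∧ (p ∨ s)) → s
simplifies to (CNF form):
True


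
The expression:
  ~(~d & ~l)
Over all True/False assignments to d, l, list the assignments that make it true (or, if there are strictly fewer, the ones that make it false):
is false only for:
  d=False, l=False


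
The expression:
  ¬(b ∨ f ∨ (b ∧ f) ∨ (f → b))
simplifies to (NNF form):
False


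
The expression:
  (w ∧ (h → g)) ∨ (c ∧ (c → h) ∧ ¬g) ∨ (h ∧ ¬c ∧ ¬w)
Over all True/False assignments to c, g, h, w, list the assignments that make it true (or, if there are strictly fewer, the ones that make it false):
is false only for:
  c=False, g=False, h=False, w=False;
  c=False, g=False, h=True, w=True;
  c=False, g=True, h=False, w=False;
  c=True, g=False, h=False, w=False;
  c=True, g=True, h=False, w=False;
  c=True, g=True, h=True, w=False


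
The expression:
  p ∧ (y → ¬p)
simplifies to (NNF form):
p ∧ ¬y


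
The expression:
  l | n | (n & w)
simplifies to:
l | n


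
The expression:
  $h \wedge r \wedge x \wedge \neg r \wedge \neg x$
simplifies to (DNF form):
$\text{False}$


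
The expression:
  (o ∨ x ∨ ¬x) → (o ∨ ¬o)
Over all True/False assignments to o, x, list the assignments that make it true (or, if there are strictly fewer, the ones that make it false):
is always true.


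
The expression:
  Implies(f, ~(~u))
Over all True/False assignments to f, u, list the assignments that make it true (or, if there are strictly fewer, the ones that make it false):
is false only for:
  f=True, u=False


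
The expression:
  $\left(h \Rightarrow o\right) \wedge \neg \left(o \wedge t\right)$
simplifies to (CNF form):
$\left(o \vee \neg h\right) \wedge \left(\neg o \vee \neg t\right)$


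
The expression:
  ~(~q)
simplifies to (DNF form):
q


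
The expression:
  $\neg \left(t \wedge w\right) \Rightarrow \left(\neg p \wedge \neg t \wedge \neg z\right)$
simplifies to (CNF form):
$\left(t \vee \neg p\right) \wedge \left(t \vee \neg z\right) \wedge \left(w \vee \neg t\right)$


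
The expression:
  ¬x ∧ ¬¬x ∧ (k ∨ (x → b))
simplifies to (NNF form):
False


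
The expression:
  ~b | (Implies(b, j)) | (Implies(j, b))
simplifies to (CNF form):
True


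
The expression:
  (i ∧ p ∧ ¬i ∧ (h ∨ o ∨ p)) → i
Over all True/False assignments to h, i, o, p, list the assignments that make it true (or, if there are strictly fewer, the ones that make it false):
is always true.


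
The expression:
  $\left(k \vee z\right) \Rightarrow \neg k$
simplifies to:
$\neg k$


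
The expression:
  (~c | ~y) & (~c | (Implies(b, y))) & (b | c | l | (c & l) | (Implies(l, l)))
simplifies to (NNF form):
~c | (~b & ~y)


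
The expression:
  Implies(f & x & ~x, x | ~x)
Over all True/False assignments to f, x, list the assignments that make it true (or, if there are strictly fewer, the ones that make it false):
is always true.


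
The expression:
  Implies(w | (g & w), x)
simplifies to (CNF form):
x | ~w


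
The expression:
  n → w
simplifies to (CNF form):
w ∨ ¬n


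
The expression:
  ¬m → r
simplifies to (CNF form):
m ∨ r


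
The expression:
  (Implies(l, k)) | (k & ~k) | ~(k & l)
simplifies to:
True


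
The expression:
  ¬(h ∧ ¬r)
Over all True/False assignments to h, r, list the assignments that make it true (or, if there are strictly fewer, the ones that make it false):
is false only for:
  h=True, r=False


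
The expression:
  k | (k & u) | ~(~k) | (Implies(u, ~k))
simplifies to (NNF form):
True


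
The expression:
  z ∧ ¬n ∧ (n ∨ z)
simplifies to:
z ∧ ¬n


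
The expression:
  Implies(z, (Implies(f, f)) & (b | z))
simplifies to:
True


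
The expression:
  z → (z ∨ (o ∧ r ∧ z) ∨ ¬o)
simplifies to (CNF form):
True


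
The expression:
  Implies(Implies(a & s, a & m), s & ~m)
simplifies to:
s & ~m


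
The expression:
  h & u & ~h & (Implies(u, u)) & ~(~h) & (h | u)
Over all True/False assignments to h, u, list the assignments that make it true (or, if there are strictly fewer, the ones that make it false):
is never true.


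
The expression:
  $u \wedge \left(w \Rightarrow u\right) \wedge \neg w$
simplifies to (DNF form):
$u \wedge \neg w$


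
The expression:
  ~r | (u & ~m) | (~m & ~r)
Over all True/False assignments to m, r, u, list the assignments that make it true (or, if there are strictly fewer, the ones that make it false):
is false only for:
  m=False, r=True, u=False;
  m=True, r=True, u=False;
  m=True, r=True, u=True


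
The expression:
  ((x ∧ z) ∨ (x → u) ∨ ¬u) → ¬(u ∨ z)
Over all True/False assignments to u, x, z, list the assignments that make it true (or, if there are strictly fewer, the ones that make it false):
is true only for:
  u=False, x=False, z=False;
  u=False, x=True, z=False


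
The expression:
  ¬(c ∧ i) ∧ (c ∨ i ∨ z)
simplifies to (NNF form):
(¬c ∨ ¬i) ∧ (c ∨ i ∨ z)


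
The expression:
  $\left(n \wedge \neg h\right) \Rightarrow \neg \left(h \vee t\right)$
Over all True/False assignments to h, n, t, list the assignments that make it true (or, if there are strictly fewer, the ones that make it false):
is false only for:
  h=False, n=True, t=True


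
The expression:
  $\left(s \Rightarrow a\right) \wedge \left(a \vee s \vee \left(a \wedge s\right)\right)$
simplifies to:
$a$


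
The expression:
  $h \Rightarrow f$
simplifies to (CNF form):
$f \vee \neg h$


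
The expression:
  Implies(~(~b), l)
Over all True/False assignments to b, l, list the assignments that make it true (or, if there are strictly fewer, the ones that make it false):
is false only for:
  b=True, l=False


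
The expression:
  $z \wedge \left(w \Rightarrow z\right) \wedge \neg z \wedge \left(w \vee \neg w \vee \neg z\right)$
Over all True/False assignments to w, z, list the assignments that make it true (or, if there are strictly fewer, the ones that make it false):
is never true.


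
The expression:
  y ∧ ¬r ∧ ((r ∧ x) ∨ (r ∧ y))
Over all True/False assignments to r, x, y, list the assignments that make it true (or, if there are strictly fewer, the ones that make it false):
is never true.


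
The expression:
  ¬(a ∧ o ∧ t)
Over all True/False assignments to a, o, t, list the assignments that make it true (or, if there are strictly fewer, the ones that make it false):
is false only for:
  a=True, o=True, t=True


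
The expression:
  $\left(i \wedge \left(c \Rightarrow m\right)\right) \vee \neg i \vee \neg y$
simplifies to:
$m \vee \neg c \vee \neg i \vee \neg y$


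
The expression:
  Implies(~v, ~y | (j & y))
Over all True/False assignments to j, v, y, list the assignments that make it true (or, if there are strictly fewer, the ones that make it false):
is false only for:
  j=False, v=False, y=True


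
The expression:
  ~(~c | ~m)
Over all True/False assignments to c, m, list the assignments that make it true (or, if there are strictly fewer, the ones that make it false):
is true only for:
  c=True, m=True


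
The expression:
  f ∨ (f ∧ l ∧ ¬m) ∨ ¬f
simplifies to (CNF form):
True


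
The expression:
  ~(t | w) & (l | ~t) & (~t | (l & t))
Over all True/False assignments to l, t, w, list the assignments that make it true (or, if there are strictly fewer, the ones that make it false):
is true only for:
  l=False, t=False, w=False;
  l=True, t=False, w=False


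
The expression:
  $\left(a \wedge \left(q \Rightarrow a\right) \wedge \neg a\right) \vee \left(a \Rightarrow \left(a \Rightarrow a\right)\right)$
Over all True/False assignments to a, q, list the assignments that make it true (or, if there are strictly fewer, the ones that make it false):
is always true.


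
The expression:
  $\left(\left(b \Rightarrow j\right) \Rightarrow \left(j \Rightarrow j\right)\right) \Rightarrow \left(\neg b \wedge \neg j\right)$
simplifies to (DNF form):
$\neg b \wedge \neg j$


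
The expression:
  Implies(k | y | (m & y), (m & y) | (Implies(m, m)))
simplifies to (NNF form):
True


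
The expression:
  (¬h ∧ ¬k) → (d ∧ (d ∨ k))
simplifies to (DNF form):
d ∨ h ∨ k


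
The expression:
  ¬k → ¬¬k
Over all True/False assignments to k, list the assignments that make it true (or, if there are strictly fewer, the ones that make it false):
is true only for:
  k=True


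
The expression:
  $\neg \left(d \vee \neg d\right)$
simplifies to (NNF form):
$\text{False}$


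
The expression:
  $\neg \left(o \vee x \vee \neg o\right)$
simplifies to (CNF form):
$\text{False}$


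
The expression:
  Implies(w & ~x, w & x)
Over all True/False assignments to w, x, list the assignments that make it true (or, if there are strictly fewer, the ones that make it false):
is false only for:
  w=True, x=False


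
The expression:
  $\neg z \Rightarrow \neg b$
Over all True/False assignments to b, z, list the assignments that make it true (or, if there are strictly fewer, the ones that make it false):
is false only for:
  b=True, z=False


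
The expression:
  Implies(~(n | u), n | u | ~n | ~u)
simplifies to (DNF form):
True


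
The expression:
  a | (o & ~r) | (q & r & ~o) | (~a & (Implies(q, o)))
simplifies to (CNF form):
a | o | r | ~q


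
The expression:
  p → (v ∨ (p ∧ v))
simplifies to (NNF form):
v ∨ ¬p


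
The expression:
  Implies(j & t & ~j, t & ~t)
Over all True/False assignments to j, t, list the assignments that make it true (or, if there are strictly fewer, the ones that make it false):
is always true.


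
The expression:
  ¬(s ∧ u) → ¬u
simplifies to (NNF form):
s ∨ ¬u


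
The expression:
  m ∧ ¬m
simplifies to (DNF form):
False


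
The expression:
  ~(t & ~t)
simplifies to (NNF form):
True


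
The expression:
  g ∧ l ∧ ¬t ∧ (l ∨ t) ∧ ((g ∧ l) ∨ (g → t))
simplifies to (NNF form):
g ∧ l ∧ ¬t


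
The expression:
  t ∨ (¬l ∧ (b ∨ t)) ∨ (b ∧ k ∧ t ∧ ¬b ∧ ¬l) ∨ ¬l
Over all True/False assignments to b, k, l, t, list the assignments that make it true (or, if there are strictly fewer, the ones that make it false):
is false only for:
  b=False, k=False, l=True, t=False;
  b=False, k=True, l=True, t=False;
  b=True, k=False, l=True, t=False;
  b=True, k=True, l=True, t=False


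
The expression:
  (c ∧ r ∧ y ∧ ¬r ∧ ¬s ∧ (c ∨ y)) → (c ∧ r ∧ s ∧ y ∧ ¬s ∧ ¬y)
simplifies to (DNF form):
True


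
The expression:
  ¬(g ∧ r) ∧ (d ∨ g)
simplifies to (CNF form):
(d ∨ g) ∧ (¬g ∨ ¬r)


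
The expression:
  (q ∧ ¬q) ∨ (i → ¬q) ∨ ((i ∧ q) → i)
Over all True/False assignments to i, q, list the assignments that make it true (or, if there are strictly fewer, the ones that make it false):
is always true.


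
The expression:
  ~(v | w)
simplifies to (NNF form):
~v & ~w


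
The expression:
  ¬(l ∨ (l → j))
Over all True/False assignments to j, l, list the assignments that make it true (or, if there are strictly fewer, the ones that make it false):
is never true.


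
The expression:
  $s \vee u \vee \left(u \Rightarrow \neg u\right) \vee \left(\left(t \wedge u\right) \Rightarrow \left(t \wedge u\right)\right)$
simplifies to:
$\text{True}$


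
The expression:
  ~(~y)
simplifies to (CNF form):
y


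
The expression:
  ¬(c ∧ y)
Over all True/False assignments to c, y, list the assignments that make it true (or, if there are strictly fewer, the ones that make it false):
is false only for:
  c=True, y=True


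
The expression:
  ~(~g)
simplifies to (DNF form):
g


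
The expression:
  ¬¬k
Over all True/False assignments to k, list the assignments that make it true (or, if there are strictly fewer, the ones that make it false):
is true only for:
  k=True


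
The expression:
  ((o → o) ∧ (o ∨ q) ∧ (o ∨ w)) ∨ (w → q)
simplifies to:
o ∨ q ∨ ¬w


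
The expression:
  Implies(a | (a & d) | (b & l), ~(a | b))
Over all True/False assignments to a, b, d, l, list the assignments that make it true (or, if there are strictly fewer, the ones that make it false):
is true only for:
  a=False, b=False, d=False, l=False;
  a=False, b=False, d=False, l=True;
  a=False, b=False, d=True, l=False;
  a=False, b=False, d=True, l=True;
  a=False, b=True, d=False, l=False;
  a=False, b=True, d=True, l=False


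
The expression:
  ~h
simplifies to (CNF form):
~h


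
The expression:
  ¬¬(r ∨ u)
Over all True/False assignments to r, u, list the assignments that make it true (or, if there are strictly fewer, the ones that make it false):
is false only for:
  r=False, u=False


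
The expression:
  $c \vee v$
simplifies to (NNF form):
$c \vee v$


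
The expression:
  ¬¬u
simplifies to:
u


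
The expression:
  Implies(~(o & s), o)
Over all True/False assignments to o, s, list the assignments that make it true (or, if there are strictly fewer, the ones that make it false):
is true only for:
  o=True, s=False;
  o=True, s=True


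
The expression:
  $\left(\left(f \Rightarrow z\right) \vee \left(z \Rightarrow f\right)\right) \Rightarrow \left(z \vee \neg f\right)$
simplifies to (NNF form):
$z \vee \neg f$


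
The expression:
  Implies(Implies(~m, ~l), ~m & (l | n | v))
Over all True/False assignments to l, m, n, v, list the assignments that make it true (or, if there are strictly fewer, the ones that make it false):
is true only for:
  l=False, m=False, n=False, v=True;
  l=False, m=False, n=True, v=False;
  l=False, m=False, n=True, v=True;
  l=True, m=False, n=False, v=False;
  l=True, m=False, n=False, v=True;
  l=True, m=False, n=True, v=False;
  l=True, m=False, n=True, v=True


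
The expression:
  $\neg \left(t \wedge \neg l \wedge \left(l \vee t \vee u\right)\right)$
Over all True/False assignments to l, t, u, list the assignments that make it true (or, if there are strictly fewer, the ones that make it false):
is false only for:
  l=False, t=True, u=False;
  l=False, t=True, u=True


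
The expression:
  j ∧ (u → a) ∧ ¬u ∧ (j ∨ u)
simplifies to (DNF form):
j ∧ ¬u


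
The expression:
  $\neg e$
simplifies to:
$\neg e$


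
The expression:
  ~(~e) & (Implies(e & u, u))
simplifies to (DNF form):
e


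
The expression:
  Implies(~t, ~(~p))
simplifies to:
p | t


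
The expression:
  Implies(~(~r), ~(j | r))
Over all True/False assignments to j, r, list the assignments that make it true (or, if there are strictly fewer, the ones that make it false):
is true only for:
  j=False, r=False;
  j=True, r=False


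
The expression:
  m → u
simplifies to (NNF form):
u ∨ ¬m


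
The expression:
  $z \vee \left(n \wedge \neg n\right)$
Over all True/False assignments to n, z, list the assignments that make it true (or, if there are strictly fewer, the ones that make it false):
is true only for:
  n=False, z=True;
  n=True, z=True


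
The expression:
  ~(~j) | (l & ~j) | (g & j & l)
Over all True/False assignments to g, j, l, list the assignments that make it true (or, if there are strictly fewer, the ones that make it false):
is false only for:
  g=False, j=False, l=False;
  g=True, j=False, l=False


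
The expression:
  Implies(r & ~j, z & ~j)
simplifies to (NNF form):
j | z | ~r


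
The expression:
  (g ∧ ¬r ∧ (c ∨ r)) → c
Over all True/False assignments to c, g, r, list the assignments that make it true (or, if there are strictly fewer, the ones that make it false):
is always true.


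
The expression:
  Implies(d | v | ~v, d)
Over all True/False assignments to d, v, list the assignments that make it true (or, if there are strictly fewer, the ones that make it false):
is true only for:
  d=True, v=False;
  d=True, v=True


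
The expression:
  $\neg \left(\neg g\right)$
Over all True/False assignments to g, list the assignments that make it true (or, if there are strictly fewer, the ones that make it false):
is true only for:
  g=True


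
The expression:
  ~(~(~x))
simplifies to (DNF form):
~x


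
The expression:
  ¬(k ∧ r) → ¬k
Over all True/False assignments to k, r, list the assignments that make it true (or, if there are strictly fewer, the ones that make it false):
is false only for:
  k=True, r=False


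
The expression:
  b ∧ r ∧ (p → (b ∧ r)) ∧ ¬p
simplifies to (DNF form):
b ∧ r ∧ ¬p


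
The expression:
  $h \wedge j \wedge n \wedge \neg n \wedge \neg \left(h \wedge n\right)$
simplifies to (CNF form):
$\text{False}$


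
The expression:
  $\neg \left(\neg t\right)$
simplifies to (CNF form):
$t$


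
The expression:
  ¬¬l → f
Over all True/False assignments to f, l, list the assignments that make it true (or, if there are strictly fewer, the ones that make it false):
is false only for:
  f=False, l=True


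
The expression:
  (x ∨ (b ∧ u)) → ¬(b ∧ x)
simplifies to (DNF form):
¬b ∨ ¬x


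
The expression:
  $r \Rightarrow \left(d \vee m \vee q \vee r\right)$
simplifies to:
$\text{True}$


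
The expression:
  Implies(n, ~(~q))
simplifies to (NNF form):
q | ~n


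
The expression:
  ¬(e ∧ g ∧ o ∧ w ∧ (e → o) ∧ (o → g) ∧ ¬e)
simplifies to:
True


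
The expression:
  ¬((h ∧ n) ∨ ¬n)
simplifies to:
n ∧ ¬h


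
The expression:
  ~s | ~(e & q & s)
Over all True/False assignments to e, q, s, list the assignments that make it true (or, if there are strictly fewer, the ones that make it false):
is false only for:
  e=True, q=True, s=True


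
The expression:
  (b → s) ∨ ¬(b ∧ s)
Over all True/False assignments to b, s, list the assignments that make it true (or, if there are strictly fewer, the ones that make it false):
is always true.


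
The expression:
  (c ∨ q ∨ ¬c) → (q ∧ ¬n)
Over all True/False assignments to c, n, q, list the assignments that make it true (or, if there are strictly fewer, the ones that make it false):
is true only for:
  c=False, n=False, q=True;
  c=True, n=False, q=True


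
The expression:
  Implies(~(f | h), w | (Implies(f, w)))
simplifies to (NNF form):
True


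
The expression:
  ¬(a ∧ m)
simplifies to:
¬a ∨ ¬m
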